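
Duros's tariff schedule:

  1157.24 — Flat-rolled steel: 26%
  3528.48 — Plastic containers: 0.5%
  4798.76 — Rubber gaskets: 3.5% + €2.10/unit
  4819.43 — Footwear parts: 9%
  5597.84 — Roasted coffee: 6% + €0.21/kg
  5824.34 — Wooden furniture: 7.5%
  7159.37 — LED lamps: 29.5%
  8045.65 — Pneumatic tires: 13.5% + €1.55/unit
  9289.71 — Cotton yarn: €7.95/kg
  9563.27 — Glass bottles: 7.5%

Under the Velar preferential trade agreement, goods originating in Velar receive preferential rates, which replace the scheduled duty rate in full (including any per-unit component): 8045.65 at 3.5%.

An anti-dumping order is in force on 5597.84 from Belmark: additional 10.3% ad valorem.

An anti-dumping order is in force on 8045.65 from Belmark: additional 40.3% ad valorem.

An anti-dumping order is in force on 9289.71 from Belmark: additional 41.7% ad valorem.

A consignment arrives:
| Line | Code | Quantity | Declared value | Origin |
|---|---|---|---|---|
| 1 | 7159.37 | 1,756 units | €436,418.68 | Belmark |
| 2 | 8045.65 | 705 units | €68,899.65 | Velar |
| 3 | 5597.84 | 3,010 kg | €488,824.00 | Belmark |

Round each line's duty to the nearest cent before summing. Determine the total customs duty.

€211,465.41

Line 1 (7159.37, Belmark, 1,756 units, €436,418.68):
Base rate for 7159.37 is 29.5%.
Duty = €436,418.68 × 29.5% = €128,743.51.
Line 2 (8045.65, Velar, 705 units, €68,899.65):
Base rate for 8045.65 is 13.5% + €1.55/unit.
Origin Velar qualifies under the Duros–Velar agreement and 8045.65 is covered: preferential rate 3.5% applies instead.
The additional-duty order on 8045.65 targets Belmark, not Velar; it does not apply.
Duty = €68,899.65 × 3.5% = €2,411.49.
Line 3 (5597.84, Belmark, 3,010 kg, €488,824.00):
Base rate for 5597.84 is 6% + €0.21/kg.
Additional duty on 5597.84 from Belmark: +10.3%. Applied ad valorem rate: 6% + 10.3% = 16.3%.
Duty = €488,824.00 × 16.3% + 3,010 × €0.21 = €80,310.41.
Total = €128,743.51 + €2,411.49 + €80,310.41 = €211,465.41.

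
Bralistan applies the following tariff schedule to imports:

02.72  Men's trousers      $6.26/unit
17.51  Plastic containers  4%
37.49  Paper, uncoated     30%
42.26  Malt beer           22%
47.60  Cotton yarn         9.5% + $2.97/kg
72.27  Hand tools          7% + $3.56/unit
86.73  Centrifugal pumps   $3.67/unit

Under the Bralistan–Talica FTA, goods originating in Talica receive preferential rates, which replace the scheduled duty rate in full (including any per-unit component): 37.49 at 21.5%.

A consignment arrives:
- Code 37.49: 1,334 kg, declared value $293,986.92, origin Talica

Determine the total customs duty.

Line 1 (37.49, Talica, 1,334 kg, $293,986.92):
Base rate for 37.49 is 30%.
Origin Talica qualifies under the Bralistan–Talica agreement and 37.49 is covered: preferential rate 21.5% applies instead.
Duty = $293,986.92 × 21.5% = $63,207.19.

$63,207.19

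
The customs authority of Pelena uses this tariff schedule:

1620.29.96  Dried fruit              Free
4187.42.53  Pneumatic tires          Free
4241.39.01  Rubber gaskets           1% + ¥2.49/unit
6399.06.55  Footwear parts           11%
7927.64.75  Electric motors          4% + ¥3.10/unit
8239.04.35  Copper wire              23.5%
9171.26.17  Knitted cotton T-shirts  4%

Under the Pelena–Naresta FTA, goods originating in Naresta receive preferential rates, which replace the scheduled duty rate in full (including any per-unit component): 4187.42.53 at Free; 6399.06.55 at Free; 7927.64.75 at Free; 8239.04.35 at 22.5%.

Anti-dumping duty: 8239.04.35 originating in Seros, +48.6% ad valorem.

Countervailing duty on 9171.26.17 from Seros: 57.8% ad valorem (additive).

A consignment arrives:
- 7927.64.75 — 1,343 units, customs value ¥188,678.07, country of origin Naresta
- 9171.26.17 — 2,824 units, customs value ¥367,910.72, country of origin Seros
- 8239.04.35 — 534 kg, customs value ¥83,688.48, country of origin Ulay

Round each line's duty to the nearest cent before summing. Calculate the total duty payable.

Line 1 (7927.64.75, Naresta, 1,343 units, ¥188,678.07):
Base rate for 7927.64.75 is 4% + ¥3.10/unit.
Origin Naresta qualifies under the Pelena–Naresta agreement and 7927.64.75 is covered: preferential rate Free applies instead.
Duty = ¥188,678.07 × 0% = ¥0.00.
Line 2 (9171.26.17, Seros, 2,824 units, ¥367,910.72):
Base rate for 9171.26.17 is 4%.
Additional duty on 9171.26.17 from Seros: +57.8%. Applied ad valorem rate: 4% + 57.8% = 61.8%.
Duty = ¥367,910.72 × 61.8% = ¥227,368.82.
Line 3 (8239.04.35, Ulay, 534 kg, ¥83,688.48):
Base rate for 8239.04.35 is 23.5%.
8239.04.35 has an FTA preferential rate, but origin Ulay is not Naresta; base rate stands.
The additional-duty order on 8239.04.35 targets Seros, not Ulay; it does not apply.
Duty = ¥83,688.48 × 23.5% = ¥19,666.79.
Total = ¥0.00 + ¥227,368.82 + ¥19,666.79 = ¥247,035.61.

¥247,035.61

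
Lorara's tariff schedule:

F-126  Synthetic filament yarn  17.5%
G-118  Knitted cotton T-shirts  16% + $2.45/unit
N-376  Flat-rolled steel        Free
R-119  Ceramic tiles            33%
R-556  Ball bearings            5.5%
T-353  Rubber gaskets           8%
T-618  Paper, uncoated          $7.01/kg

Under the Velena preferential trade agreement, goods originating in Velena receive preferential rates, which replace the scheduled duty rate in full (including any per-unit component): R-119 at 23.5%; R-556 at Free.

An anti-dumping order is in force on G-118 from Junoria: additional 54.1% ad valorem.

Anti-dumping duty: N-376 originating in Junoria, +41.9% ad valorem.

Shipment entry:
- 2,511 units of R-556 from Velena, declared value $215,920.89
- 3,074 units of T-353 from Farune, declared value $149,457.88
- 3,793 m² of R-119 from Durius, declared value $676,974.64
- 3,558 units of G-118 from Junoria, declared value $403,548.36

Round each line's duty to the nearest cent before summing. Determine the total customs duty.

$526,962.76

Line 1 (R-556, Velena, 2,511 units, $215,920.89):
Base rate for R-556 is 5.5%.
Origin Velena qualifies under the Lorara–Velena agreement and R-556 is covered: preferential rate Free applies instead.
Duty = $215,920.89 × 0% = $0.00.
Line 2 (T-353, Farune, 3,074 units, $149,457.88):
Base rate for T-353 is 8%.
Duty = $149,457.88 × 8% = $11,956.63.
Line 3 (R-119, Durius, 3,793 m², $676,974.64):
Base rate for R-119 is 33%.
R-119 has an FTA preferential rate, but origin Durius is not Velena; base rate stands.
Duty = $676,974.64 × 33% = $223,401.63.
Line 4 (G-118, Junoria, 3,558 units, $403,548.36):
Base rate for G-118 is 16% + $2.45/unit.
Additional duty on G-118 from Junoria: +54.1%. Applied ad valorem rate: 16% + 54.1% = 70.1%.
Duty = $403,548.36 × 70.1% + 3,558 × $2.45 = $291,604.50.
Total = $0.00 + $11,956.63 + $223,401.63 + $291,604.50 = $526,962.76.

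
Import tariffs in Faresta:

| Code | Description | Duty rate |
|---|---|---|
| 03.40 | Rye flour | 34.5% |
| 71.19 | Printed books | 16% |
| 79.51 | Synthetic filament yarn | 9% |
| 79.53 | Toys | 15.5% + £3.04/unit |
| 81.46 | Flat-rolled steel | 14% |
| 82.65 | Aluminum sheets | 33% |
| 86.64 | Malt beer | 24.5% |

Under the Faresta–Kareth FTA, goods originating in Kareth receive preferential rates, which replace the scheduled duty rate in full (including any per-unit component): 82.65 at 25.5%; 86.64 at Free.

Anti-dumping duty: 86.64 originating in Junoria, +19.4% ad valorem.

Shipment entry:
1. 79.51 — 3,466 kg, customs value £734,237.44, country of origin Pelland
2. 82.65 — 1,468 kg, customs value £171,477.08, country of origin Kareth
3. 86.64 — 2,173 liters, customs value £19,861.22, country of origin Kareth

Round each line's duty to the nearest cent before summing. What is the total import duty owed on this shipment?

Line 1 (79.51, Pelland, 3,466 kg, £734,237.44):
Base rate for 79.51 is 9%.
Duty = £734,237.44 × 9% = £66,081.37.
Line 2 (82.65, Kareth, 1,468 kg, £171,477.08):
Base rate for 82.65 is 33%.
Origin Kareth qualifies under the Faresta–Kareth agreement and 82.65 is covered: preferential rate 25.5% applies instead.
Duty = £171,477.08 × 25.5% = £43,726.66.
Line 3 (86.64, Kareth, 2,173 liters, £19,861.22):
Base rate for 86.64 is 24.5%.
Origin Kareth qualifies under the Faresta–Kareth agreement and 86.64 is covered: preferential rate Free applies instead.
The additional-duty order on 86.64 targets Junoria, not Kareth; it does not apply.
Duty = £19,861.22 × 0% = £0.00.
Total = £66,081.37 + £43,726.66 + £0.00 = £109,808.03.

£109,808.03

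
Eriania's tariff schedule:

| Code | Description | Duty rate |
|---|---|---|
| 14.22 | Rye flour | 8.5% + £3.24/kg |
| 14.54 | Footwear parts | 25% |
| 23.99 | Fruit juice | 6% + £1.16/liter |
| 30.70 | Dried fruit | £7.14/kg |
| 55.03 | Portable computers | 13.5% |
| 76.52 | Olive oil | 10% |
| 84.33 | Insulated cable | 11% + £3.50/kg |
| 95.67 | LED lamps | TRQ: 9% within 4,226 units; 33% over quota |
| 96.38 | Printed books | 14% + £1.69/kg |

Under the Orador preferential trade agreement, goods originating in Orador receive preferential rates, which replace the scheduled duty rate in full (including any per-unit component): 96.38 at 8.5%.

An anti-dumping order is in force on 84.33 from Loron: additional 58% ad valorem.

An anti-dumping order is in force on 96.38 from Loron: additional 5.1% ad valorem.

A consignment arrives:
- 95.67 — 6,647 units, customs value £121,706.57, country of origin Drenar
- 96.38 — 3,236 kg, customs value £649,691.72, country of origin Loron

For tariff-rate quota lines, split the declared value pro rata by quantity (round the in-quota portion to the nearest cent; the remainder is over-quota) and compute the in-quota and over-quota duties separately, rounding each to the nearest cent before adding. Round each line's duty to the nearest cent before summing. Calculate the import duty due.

£151,152.40

Line 1 (95.67, Drenar, 6,647 units, £121,706.57):
Code 95.67 is under a tariff-rate quota (threshold 4,226 units). In-quota: 4,226 units at 9%; over-quota: 2,421 units at 33%.
Pro-rata value split: in-quota = £121,706.57 × 4,226/6,647 = £77,378.06; over-quota = £121,706.57 − £77,378.06 = £44,328.51.
In-quota duty = £77,378.06 × 9% = £6,964.03. Over-quota duty = £44,328.51 × 33% = £14,628.41.
Line duty = £6,964.03 + £14,628.41 = £21,592.44.
Line 2 (96.38, Loron, 3,236 kg, £649,691.72):
Base rate for 96.38 is 14% + £1.69/kg.
96.38 has an FTA preferential rate, but origin Loron is not Orador; base rate stands.
Additional duty on 96.38 from Loron: +5.1%. Applied ad valorem rate: 14% + 5.1% = 19.1%.
Duty = £649,691.72 × 19.1% + 3,236 × £1.69 = £129,559.96.
Total = £21,592.44 + £129,559.96 = £151,152.40.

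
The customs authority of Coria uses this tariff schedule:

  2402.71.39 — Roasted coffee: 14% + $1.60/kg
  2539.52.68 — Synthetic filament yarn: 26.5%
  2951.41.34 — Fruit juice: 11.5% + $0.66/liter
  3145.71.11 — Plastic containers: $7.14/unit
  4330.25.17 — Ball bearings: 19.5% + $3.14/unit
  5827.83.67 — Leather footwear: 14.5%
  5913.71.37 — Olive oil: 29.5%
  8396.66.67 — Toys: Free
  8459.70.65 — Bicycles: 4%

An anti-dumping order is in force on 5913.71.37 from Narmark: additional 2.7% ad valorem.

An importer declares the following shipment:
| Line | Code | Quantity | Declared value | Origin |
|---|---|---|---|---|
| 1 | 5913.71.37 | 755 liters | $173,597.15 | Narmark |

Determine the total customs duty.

$55,898.28

Line 1 (5913.71.37, Narmark, 755 liters, $173,597.15):
Base rate for 5913.71.37 is 29.5%.
Additional duty on 5913.71.37 from Narmark: +2.7%. Applied ad valorem rate: 29.5% + 2.7% = 32.2%.
Duty = $173,597.15 × 32.2% = $55,898.28.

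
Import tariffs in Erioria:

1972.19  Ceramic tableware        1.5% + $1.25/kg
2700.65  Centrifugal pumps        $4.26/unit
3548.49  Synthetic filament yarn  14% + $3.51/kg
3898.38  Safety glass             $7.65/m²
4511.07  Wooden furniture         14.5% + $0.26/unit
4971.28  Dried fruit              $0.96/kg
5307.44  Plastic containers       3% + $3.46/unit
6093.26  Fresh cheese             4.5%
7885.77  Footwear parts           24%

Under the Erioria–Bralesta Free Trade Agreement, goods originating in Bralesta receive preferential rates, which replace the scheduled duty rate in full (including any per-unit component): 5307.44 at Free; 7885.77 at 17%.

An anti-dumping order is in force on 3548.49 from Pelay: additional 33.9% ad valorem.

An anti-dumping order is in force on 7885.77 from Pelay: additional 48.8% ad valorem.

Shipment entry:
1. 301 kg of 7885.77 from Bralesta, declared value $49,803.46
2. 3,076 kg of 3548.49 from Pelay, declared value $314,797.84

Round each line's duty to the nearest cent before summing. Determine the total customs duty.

$170,051.52

Line 1 (7885.77, Bralesta, 301 kg, $49,803.46):
Base rate for 7885.77 is 24%.
Origin Bralesta qualifies under the Erioria–Bralesta agreement and 7885.77 is covered: preferential rate 17% applies instead.
The additional-duty order on 7885.77 targets Pelay, not Bralesta; it does not apply.
Duty = $49,803.46 × 17% = $8,466.59.
Line 2 (3548.49, Pelay, 3,076 kg, $314,797.84):
Base rate for 3548.49 is 14% + $3.51/kg.
Additional duty on 3548.49 from Pelay: +33.9%. Applied ad valorem rate: 14% + 33.9% = 47.9%.
Duty = $314,797.84 × 47.9% + 3,076 × $3.51 = $161,584.93.
Total = $8,466.59 + $161,584.93 = $170,051.52.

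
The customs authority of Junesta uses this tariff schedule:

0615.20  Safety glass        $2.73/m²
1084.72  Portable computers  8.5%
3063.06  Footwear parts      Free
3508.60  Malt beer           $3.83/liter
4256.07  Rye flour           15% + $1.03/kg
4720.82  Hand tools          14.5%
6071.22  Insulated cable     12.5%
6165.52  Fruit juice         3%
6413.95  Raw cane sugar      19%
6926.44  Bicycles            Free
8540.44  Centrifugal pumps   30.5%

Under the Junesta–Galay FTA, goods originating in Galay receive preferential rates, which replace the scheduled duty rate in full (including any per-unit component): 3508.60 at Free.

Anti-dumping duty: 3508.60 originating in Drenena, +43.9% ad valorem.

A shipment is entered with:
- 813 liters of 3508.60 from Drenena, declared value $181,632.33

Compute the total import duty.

Line 1 (3508.60, Drenena, 813 liters, $181,632.33):
Base rate for 3508.60 is $3.83/liter.
3508.60 has an FTA preferential rate, but origin Drenena is not Galay; base rate stands.
Additional duty on 3508.60 from Drenena: +43.9% ad valorem. Applied ad valorem rate = 43.9%.
Duty = $181,632.33 × 43.9% + 813 × $3.83 = $82,850.38.

$82,850.38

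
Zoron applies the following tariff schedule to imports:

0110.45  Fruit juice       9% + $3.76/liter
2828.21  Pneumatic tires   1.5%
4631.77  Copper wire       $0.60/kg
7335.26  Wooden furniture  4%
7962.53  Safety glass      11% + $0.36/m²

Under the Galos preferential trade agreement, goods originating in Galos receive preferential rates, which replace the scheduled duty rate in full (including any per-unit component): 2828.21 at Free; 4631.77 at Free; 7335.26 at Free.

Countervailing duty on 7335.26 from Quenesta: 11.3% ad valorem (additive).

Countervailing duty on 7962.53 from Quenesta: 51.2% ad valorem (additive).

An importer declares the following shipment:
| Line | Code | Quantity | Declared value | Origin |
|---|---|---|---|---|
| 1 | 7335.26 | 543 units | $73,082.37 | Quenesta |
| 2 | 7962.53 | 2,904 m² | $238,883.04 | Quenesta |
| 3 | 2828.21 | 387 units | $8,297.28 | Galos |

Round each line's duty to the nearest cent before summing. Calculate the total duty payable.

$160,812.29

Line 1 (7335.26, Quenesta, 543 units, $73,082.37):
Base rate for 7335.26 is 4%.
7335.26 has an FTA preferential rate, but origin Quenesta is not Galos; base rate stands.
Additional duty on 7335.26 from Quenesta: +11.3%. Applied ad valorem rate: 4% + 11.3% = 15.3%.
Duty = $73,082.37 × 15.3% = $11,181.60.
Line 2 (7962.53, Quenesta, 2,904 m², $238,883.04):
Base rate for 7962.53 is 11% + $0.36/m².
Additional duty on 7962.53 from Quenesta: +51.2%. Applied ad valorem rate: 11% + 51.2% = 62.2%.
Duty = $238,883.04 × 62.2% + 2,904 × $0.36 = $149,630.69.
Line 3 (2828.21, Galos, 387 units, $8,297.28):
Base rate for 2828.21 is 1.5%.
Origin Galos qualifies under the Zoron–Galos agreement and 2828.21 is covered: preferential rate Free applies instead.
Duty = $8,297.28 × 0% = $0.00.
Total = $11,181.60 + $149,630.69 + $0.00 = $160,812.29.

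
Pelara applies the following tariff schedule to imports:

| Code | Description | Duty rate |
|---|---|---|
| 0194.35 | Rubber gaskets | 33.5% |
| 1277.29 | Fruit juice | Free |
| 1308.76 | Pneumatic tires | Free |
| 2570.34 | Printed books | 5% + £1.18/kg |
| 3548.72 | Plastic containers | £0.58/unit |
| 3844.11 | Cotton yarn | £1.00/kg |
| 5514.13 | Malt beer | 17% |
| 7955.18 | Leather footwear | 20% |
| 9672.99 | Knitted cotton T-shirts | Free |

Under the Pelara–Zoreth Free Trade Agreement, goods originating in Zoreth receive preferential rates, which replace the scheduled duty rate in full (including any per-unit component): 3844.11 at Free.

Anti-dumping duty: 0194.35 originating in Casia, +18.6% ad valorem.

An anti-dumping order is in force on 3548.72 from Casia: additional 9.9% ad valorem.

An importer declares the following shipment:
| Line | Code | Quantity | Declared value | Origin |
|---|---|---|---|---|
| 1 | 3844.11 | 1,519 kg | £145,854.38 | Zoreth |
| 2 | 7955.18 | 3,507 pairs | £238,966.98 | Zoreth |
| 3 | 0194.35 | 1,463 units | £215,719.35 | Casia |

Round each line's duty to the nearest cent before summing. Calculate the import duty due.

£160,183.18

Line 1 (3844.11, Zoreth, 1,519 kg, £145,854.38):
Base rate for 3844.11 is £1.00/kg.
Origin Zoreth qualifies under the Pelara–Zoreth agreement and 3844.11 is covered: preferential rate Free applies instead.
Duty = £145,854.38 × 0% = £0.00.
Line 2 (7955.18, Zoreth, 3,507 pairs, £238,966.98):
Base rate for 7955.18 is 20%.
Origin Zoreth is the FTA partner but 7955.18 is not on the preference list; base rate stands.
Duty = £238,966.98 × 20% = £47,793.40.
Line 3 (0194.35, Casia, 1,463 units, £215,719.35):
Base rate for 0194.35 is 33.5%.
Additional duty on 0194.35 from Casia: +18.6%. Applied ad valorem rate: 33.5% + 18.6% = 52.1%.
Duty = £215,719.35 × 52.1% = £112,389.78.
Total = £0.00 + £47,793.40 + £112,389.78 = £160,183.18.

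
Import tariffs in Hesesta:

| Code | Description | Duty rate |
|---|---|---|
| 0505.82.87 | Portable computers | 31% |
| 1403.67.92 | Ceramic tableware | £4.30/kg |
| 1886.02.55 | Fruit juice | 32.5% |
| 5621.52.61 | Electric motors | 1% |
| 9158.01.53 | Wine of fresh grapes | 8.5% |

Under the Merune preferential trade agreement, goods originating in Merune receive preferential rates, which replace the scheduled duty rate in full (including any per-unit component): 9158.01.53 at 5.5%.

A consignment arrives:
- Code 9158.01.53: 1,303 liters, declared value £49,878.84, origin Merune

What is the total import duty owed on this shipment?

Line 1 (9158.01.53, Merune, 1,303 liters, £49,878.84):
Base rate for 9158.01.53 is 8.5%.
Origin Merune qualifies under the Hesesta–Merune agreement and 9158.01.53 is covered: preferential rate 5.5% applies instead.
Duty = £49,878.84 × 5.5% = £2,743.34.

£2,743.34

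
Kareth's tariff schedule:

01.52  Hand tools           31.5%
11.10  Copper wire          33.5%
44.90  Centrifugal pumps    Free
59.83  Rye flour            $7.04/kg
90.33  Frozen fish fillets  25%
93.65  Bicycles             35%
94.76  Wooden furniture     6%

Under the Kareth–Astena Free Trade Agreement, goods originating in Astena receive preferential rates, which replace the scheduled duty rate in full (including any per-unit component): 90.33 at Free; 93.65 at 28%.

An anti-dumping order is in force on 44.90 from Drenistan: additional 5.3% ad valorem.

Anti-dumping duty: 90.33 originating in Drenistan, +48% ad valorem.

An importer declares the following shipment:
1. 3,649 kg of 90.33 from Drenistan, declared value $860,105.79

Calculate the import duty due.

Line 1 (90.33, Drenistan, 3,649 kg, $860,105.79):
Base rate for 90.33 is 25%.
90.33 has an FTA preferential rate, but origin Drenistan is not Astena; base rate stands.
Additional duty on 90.33 from Drenistan: +48%. Applied ad valorem rate: 25% + 48% = 73%.
Duty = $860,105.79 × 73% = $627,877.23.

$627,877.23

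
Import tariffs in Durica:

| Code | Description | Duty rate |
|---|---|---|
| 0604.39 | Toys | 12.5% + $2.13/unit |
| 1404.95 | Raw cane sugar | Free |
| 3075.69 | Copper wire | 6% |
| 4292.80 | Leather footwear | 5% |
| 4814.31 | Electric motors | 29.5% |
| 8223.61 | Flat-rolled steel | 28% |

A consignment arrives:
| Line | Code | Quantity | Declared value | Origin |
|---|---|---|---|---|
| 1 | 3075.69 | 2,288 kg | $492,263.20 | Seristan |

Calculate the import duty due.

$29,535.79

Line 1 (3075.69, Seristan, 2,288 kg, $492,263.20):
Base rate for 3075.69 is 6%.
Duty = $492,263.20 × 6% = $29,535.79.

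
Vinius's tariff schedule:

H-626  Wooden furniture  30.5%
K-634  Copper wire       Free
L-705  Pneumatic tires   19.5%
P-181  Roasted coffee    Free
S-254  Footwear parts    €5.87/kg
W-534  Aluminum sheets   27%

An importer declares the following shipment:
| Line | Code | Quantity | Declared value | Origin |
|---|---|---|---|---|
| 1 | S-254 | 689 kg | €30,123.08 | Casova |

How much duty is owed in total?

€4,044.43

Line 1 (S-254, Casova, 689 kg, €30,123.08):
Base rate for S-254 is €5.87/kg.
Duty = 689 × €5.87 = €4,044.43.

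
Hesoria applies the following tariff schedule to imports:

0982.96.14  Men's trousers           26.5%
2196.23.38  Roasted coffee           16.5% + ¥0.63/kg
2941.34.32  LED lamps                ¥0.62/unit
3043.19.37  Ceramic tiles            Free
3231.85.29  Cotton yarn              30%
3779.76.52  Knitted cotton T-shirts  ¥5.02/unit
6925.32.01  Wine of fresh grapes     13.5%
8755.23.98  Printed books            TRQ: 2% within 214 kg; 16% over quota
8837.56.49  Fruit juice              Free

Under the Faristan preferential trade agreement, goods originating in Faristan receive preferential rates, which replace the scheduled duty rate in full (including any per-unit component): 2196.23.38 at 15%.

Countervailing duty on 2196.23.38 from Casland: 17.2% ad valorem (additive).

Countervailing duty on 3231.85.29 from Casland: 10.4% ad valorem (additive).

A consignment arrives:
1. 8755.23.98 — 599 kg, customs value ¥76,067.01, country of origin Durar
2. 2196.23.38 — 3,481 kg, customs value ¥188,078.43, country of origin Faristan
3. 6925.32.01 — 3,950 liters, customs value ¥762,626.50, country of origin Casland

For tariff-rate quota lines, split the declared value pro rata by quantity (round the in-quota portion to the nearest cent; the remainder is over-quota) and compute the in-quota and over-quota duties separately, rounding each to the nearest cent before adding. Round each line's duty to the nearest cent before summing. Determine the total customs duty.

Line 1 (8755.23.98, Durar, 599 kg, ¥76,067.01):
Code 8755.23.98 is under a tariff-rate quota (threshold 214 kg). In-quota: 214 kg at 2%; over-quota: 385 kg at 16%.
Pro-rata value split: in-quota = ¥76,067.01 × 214/599 = ¥27,175.86; over-quota = ¥76,067.01 − ¥27,175.86 = ¥48,891.15.
In-quota duty = ¥27,175.86 × 2% = ¥543.52. Over-quota duty = ¥48,891.15 × 16% = ¥7,822.58.
Line duty = ¥543.52 + ¥7,822.58 = ¥8,366.10.
Line 2 (2196.23.38, Faristan, 3,481 kg, ¥188,078.43):
Base rate for 2196.23.38 is 16.5% + ¥0.63/kg.
Origin Faristan qualifies under the Hesoria–Faristan agreement and 2196.23.38 is covered: preferential rate 15% applies instead.
The additional-duty order on 2196.23.38 targets Casland, not Faristan; it does not apply.
Duty = ¥188,078.43 × 15% = ¥28,211.76.
Line 3 (6925.32.01, Casland, 3,950 liters, ¥762,626.50):
Base rate for 6925.32.01 is 13.5%.
Duty = ¥762,626.50 × 13.5% = ¥102,954.58.
Total = ¥8,366.10 + ¥28,211.76 + ¥102,954.58 = ¥139,532.44.

¥139,532.44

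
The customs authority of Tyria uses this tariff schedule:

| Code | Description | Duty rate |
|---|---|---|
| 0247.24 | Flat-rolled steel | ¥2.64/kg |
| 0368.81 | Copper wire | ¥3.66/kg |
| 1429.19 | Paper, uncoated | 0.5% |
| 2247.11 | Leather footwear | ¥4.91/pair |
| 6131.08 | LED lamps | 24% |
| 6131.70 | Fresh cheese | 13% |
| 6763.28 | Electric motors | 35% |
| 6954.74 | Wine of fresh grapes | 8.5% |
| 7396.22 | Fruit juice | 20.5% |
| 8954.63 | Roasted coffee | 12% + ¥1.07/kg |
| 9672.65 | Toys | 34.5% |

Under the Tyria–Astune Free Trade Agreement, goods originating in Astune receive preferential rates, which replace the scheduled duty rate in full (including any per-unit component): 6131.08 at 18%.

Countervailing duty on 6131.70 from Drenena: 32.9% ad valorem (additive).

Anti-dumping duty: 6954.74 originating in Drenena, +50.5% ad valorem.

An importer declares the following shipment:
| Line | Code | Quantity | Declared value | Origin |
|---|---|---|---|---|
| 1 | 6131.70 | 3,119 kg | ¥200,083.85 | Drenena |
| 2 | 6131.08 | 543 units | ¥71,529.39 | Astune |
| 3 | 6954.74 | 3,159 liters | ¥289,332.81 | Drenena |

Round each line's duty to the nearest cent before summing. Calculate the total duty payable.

¥275,420.14

Line 1 (6131.70, Drenena, 3,119 kg, ¥200,083.85):
Base rate for 6131.70 is 13%.
Additional duty on 6131.70 from Drenena: +32.9%. Applied ad valorem rate: 13% + 32.9% = 45.9%.
Duty = ¥200,083.85 × 45.9% = ¥91,838.49.
Line 2 (6131.08, Astune, 543 units, ¥71,529.39):
Base rate for 6131.08 is 24%.
Origin Astune qualifies under the Tyria–Astune agreement and 6131.08 is covered: preferential rate 18% applies instead.
Duty = ¥71,529.39 × 18% = ¥12,875.29.
Line 3 (6954.74, Drenena, 3,159 liters, ¥289,332.81):
Base rate for 6954.74 is 8.5%.
Additional duty on 6954.74 from Drenena: +50.5%. Applied ad valorem rate: 8.5% + 50.5% = 59%.
Duty = ¥289,332.81 × 59% = ¥170,706.36.
Total = ¥91,838.49 + ¥12,875.29 + ¥170,706.36 = ¥275,420.14.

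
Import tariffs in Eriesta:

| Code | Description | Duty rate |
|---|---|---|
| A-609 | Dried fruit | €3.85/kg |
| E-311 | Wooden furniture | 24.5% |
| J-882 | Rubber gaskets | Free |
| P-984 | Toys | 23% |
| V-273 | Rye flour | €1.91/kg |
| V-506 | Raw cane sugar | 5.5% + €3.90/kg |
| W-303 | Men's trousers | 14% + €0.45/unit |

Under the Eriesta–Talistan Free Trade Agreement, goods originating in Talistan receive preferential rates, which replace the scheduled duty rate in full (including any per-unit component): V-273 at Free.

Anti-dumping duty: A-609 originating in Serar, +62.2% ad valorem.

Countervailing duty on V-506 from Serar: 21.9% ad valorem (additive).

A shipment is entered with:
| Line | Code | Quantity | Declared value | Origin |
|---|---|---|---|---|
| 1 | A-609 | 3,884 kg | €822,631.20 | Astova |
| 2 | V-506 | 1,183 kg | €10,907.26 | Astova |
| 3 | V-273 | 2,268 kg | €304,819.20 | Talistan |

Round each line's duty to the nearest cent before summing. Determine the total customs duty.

Line 1 (A-609, Astova, 3,884 kg, €822,631.20):
Base rate for A-609 is €3.85/kg.
The additional-duty order on A-609 targets Serar, not Astova; it does not apply.
Duty = 3,884 × €3.85 = €14,953.40.
Line 2 (V-506, Astova, 1,183 kg, €10,907.26):
Base rate for V-506 is 5.5% + €3.90/kg.
The additional-duty order on V-506 targets Serar, not Astova; it does not apply.
Duty = €10,907.26 × 5.5% + 1,183 × €3.90 = €5,213.60.
Line 3 (V-273, Talistan, 2,268 kg, €304,819.20):
Base rate for V-273 is €1.91/kg.
Origin Talistan qualifies under the Eriesta–Talistan agreement and V-273 is covered: preferential rate Free applies instead.
Duty = €304,819.20 × 0% = €0.00.
Total = €14,953.40 + €5,213.60 + €0.00 = €20,167.00.

€20,167.00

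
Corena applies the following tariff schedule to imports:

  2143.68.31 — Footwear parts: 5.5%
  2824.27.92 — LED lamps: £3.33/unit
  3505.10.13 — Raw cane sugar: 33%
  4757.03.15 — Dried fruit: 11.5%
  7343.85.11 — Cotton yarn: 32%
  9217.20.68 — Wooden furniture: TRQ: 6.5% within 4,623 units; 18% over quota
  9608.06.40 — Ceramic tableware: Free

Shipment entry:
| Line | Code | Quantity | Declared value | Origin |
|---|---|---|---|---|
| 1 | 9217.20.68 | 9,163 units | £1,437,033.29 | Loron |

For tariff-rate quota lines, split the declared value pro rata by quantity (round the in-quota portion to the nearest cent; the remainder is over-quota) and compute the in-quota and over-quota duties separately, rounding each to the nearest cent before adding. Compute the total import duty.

Line 1 (9217.20.68, Loron, 9,163 units, £1,437,033.29):
Code 9217.20.68 is under a tariff-rate quota (threshold 4,623 units). In-quota: 4,623 units at 6.5%; over-quota: 4,540 units at 18%.
Pro-rata value split: in-quota = £1,437,033.29 × 4,623/9,163 = £725,025.09; over-quota = £1,437,033.29 − £725,025.09 = £712,008.20.
In-quota duty = £725,025.09 × 6.5% = £47,126.63. Over-quota duty = £712,008.20 × 18% = £128,161.48.
Line duty = £47,126.63 + £128,161.48 = £175,288.11.

£175,288.11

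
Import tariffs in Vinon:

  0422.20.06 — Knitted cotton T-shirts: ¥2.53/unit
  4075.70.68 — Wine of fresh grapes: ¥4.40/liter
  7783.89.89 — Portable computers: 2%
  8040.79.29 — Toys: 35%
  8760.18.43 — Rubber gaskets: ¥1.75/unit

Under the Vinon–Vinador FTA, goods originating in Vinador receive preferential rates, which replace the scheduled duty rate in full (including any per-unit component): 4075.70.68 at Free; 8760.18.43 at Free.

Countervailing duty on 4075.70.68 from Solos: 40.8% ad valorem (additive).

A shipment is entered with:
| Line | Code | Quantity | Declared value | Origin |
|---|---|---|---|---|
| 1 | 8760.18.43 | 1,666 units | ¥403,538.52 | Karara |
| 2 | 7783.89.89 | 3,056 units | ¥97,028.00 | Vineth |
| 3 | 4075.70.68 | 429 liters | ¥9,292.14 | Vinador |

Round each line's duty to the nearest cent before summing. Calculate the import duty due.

Line 1 (8760.18.43, Karara, 1,666 units, ¥403,538.52):
Base rate for 8760.18.43 is ¥1.75/unit.
8760.18.43 has an FTA preferential rate, but origin Karara is not Vinador; base rate stands.
Duty = 1,666 × ¥1.75 = ¥2,915.50.
Line 2 (7783.89.89, Vineth, 3,056 units, ¥97,028.00):
Base rate for 7783.89.89 is 2%.
Duty = ¥97,028.00 × 2% = ¥1,940.56.
Line 3 (4075.70.68, Vinador, 429 liters, ¥9,292.14):
Base rate for 4075.70.68 is ¥4.40/liter.
Origin Vinador qualifies under the Vinon–Vinador agreement and 4075.70.68 is covered: preferential rate Free applies instead.
The additional-duty order on 4075.70.68 targets Solos, not Vinador; it does not apply.
Duty = ¥9,292.14 × 0% = ¥0.00.
Total = ¥2,915.50 + ¥1,940.56 + ¥0.00 = ¥4,856.06.

¥4,856.06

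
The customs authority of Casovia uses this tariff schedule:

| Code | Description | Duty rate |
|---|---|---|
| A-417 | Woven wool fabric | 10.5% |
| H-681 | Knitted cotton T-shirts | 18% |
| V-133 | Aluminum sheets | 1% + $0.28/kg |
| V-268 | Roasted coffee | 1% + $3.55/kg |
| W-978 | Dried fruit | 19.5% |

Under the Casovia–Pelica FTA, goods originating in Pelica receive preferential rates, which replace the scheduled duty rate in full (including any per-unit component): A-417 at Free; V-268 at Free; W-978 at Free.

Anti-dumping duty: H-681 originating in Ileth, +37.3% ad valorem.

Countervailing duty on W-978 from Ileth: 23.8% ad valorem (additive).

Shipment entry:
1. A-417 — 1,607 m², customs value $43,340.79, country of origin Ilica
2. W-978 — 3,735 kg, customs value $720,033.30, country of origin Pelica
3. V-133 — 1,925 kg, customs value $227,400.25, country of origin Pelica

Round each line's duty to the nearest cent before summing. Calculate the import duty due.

$7,363.78

Line 1 (A-417, Ilica, 1,607 m², $43,340.79):
Base rate for A-417 is 10.5%.
A-417 has an FTA preferential rate, but origin Ilica is not Pelica; base rate stands.
Duty = $43,340.79 × 10.5% = $4,550.78.
Line 2 (W-978, Pelica, 3,735 kg, $720,033.30):
Base rate for W-978 is 19.5%.
Origin Pelica qualifies under the Casovia–Pelica agreement and W-978 is covered: preferential rate Free applies instead.
The additional-duty order on W-978 targets Ileth, not Pelica; it does not apply.
Duty = $720,033.30 × 0% = $0.00.
Line 3 (V-133, Pelica, 1,925 kg, $227,400.25):
Base rate for V-133 is 1% + $0.28/kg.
Origin Pelica is the FTA partner but V-133 is not on the preference list; base rate stands.
Duty = $227,400.25 × 1% + 1,925 × $0.28 = $2,813.00.
Total = $4,550.78 + $0.00 + $2,813.00 = $7,363.78.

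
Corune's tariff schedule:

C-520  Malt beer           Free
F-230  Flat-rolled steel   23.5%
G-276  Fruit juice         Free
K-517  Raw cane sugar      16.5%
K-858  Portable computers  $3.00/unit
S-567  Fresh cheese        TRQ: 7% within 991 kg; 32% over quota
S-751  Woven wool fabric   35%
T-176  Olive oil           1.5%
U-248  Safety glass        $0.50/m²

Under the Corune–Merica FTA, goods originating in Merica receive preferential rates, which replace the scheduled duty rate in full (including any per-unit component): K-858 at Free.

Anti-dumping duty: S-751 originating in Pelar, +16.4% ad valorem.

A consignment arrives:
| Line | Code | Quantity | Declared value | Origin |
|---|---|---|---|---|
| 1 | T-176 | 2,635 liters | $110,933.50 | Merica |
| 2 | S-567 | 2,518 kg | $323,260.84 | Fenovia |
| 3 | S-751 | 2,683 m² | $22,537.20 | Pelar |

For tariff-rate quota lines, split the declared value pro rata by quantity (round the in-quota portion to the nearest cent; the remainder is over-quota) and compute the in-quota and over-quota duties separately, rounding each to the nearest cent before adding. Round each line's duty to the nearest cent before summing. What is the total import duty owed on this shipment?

$84,885.44

Line 1 (T-176, Merica, 2,635 liters, $110,933.50):
Base rate for T-176 is 1.5%.
Origin Merica is the FTA partner but T-176 is not on the preference list; base rate stands.
Duty = $110,933.50 × 1.5% = $1,664.00.
Line 2 (S-567, Fenovia, 2,518 kg, $323,260.84):
Code S-567 is under a tariff-rate quota (threshold 991 kg). In-quota: 991 kg at 7%; over-quota: 1,527 kg at 32%.
Pro-rata value split: in-quota = $323,260.84 × 991/2,518 = $127,224.58; over-quota = $323,260.84 − $127,224.58 = $196,036.26.
In-quota duty = $127,224.58 × 7% = $8,905.72. Over-quota duty = $196,036.26 × 32% = $62,731.60.
Line duty = $8,905.72 + $62,731.60 = $71,637.32.
Line 3 (S-751, Pelar, 2,683 m², $22,537.20):
Base rate for S-751 is 35%.
Additional duty on S-751 from Pelar: +16.4%. Applied ad valorem rate: 35% + 16.4% = 51.4%.
Duty = $22,537.20 × 51.4% = $11,584.12.
Total = $1,664.00 + $71,637.32 + $11,584.12 = $84,885.44.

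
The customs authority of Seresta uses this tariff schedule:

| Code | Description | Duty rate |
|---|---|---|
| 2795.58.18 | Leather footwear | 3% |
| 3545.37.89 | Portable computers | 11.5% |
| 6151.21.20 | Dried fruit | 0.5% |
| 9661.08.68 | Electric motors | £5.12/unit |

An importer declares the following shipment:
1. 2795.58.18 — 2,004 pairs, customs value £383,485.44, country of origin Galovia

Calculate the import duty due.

Line 1 (2795.58.18, Galovia, 2,004 pairs, £383,485.44):
Base rate for 2795.58.18 is 3%.
Duty = £383,485.44 × 3% = £11,504.56.

£11,504.56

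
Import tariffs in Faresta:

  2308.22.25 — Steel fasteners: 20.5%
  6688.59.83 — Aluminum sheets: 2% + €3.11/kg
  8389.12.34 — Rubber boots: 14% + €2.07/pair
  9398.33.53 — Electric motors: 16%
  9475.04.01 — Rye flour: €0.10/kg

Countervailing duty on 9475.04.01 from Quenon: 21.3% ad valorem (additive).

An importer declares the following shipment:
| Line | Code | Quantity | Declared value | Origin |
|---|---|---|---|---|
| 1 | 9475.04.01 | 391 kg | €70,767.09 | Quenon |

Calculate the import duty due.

€15,112.49

Line 1 (9475.04.01, Quenon, 391 kg, €70,767.09):
Base rate for 9475.04.01 is €0.10/kg.
Additional duty on 9475.04.01 from Quenon: +21.3% ad valorem. Applied ad valorem rate = 21.3%.
Duty = €70,767.09 × 21.3% + 391 × €0.10 = €15,112.49.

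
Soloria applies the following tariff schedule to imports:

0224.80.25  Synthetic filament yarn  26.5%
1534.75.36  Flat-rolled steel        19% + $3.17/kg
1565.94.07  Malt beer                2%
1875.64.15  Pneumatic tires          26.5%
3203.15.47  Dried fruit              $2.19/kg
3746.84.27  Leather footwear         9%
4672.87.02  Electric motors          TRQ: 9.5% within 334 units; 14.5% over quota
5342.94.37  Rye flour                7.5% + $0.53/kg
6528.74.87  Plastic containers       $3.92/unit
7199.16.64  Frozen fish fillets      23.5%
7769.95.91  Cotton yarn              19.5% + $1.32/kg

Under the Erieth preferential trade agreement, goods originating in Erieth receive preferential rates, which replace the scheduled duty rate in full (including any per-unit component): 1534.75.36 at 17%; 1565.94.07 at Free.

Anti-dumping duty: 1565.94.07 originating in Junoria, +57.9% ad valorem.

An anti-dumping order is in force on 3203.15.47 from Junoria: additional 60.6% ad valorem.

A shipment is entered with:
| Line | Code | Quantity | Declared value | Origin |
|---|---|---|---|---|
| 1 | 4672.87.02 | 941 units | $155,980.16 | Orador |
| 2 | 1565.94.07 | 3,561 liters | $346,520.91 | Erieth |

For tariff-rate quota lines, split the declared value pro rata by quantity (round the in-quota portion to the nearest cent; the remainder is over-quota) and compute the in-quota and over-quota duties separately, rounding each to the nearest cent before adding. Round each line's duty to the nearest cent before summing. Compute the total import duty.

Line 1 (4672.87.02, Orador, 941 units, $155,980.16):
Code 4672.87.02 is under a tariff-rate quota (threshold 334 units). In-quota: 334 units at 9.5%; over-quota: 607 units at 14.5%.
Pro-rata value split: in-quota = $155,980.16 × 334/941 = $55,363.84; over-quota = $155,980.16 − $55,363.84 = $100,616.32.
In-quota duty = $55,363.84 × 9.5% = $5,259.56. Over-quota duty = $100,616.32 × 14.5% = $14,589.37.
Line duty = $5,259.56 + $14,589.37 = $19,848.93.
Line 2 (1565.94.07, Erieth, 3,561 liters, $346,520.91):
Base rate for 1565.94.07 is 2%.
Origin Erieth qualifies under the Soloria–Erieth agreement and 1565.94.07 is covered: preferential rate Free applies instead.
The additional-duty order on 1565.94.07 targets Junoria, not Erieth; it does not apply.
Duty = $346,520.91 × 0% = $0.00.
Total = $19,848.93 + $0.00 = $19,848.93.

$19,848.93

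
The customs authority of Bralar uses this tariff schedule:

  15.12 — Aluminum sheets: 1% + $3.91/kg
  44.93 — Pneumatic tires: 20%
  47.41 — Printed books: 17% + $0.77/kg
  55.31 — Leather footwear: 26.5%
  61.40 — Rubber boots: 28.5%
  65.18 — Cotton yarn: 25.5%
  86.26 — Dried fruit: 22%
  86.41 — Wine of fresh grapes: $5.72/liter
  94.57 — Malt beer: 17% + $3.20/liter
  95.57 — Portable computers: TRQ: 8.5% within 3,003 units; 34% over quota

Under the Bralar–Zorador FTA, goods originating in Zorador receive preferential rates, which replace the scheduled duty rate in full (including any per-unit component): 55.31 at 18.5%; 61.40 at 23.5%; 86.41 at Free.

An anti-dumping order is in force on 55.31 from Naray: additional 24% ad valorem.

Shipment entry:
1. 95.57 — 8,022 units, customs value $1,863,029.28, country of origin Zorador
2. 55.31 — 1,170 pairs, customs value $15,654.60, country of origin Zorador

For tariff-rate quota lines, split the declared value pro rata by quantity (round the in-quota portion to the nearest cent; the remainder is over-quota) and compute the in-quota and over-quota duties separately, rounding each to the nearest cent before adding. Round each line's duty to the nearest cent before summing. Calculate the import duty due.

$458,484.79

Line 1 (95.57, Zorador, 8,022 units, $1,863,029.28):
Code 95.57 is under a tariff-rate quota (threshold 3,003 units). In-quota: 3,003 units at 8.5%; over-quota: 5,019 units at 34%.
Pro-rata value split: in-quota = $1,863,029.28 × 3,003/8,022 = $697,416.72; over-quota = $1,863,029.28 − $697,416.72 = $1,165,612.56.
In-quota duty = $697,416.72 × 8.5% = $59,280.42. Over-quota duty = $1,165,612.56 × 34% = $396,308.27.
Line duty = $59,280.42 + $396,308.27 = $455,588.69.
Line 2 (55.31, Zorador, 1,170 pairs, $15,654.60):
Base rate for 55.31 is 26.5%.
Origin Zorador qualifies under the Bralar–Zorador agreement and 55.31 is covered: preferential rate 18.5% applies instead.
The additional-duty order on 55.31 targets Naray, not Zorador; it does not apply.
Duty = $15,654.60 × 18.5% = $2,896.10.
Total = $455,588.69 + $2,896.10 = $458,484.79.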